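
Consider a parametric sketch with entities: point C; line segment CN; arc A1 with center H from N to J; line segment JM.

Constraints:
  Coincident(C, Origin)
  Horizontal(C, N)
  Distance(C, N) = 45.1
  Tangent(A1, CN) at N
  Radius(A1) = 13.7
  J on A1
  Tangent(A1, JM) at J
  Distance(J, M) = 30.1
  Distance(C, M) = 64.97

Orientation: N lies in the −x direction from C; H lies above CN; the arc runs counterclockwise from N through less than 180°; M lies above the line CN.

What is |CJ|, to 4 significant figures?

37.95

C is at the origin; CN is horizontal with |CN| = 45.1 and N on the −x side, so N = (-45.10, 0.000). Tangency of A1 to CN means the radius HN is perpendicular to CN, so H = N + (0, 13.7) = (-45.10, 13.70). Since HJ ⟂ JM (tangency), |HM| = √(13.7² + 30.1²) = 33.07 regardless of where J sits on A1. So M lies on both circle(C, 64.97) and circle(H, 33.07); the above-CN intersection is M = (-45.10, 46.77). J is the foot of the tangent from M: J = (-32.63, 19.37).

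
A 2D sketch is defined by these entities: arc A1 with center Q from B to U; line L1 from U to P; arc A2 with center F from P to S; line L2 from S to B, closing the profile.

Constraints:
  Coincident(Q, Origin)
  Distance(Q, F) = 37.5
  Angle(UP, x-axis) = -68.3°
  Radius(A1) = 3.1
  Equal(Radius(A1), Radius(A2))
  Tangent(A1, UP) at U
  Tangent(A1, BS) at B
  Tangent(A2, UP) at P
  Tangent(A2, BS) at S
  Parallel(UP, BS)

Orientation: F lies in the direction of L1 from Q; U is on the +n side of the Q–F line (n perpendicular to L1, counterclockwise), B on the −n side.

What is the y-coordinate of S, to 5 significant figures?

-35.989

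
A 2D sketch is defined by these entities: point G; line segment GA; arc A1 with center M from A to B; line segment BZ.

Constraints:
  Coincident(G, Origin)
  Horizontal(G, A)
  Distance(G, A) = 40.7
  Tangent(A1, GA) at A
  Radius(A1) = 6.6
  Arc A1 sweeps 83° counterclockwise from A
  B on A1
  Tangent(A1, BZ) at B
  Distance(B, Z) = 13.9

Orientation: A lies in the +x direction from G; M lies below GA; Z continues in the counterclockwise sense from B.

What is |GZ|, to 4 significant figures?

37.91

G is at the origin; G and A share the same y with |GA| = 40.7 and A on the +x side, so A = (40.70, 0.000). Since A1 is tangent to GA there, MA ⟂ GA, so M = A + (0, -6.6) = (40.70, -6.600). On A1, A sits at bearing 90° from M; an 83° counterclockwise sweep puts B at bearing 173°, so B = M + 6.6·(cos 173°, sin 173°) = (34.15, -5.796). The tangent condition forces MB to be normal to BZ, so BZ runs along (−sin 173°, cos 173°); with |BZ| = 13.9, Z = (32.46, -19.59). Then |GZ| = |Z − G| = 37.91.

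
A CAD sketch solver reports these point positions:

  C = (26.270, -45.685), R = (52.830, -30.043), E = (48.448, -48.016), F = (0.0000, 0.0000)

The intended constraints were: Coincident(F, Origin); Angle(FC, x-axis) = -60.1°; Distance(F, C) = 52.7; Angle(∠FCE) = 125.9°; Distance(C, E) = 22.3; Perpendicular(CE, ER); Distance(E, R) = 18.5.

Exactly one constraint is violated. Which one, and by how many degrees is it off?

Perpendicular(CE, ER) — off by 7.70°.

F = (0.00, 0.00) ✓; FC at -60.10° ✓; |FC| = 52.70 ✓; ∠FCE = 125.9° ✓; |CE| = 22.30 ✓; ∠(CE, ER) = 82.30° ✗; |ER| = 18.50 ✓.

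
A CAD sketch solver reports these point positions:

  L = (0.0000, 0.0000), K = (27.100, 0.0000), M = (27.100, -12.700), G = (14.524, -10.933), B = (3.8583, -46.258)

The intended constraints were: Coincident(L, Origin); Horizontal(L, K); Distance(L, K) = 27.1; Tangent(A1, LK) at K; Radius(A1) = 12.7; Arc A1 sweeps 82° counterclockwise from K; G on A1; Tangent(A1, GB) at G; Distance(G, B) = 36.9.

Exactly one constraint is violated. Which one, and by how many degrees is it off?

Tangent(A1, GB) at G — off by 8.80°.

L = (0.00, 0.00) ✓; L.y = 0.00, K.y = 0.00 ✓; |LK| = 27.10 ✓; ∠(MK, KL) = 90.00° ✓; |MK| = 12.70 ✓; bearing(M→G) − bearing(M→K) = 82.00° ✓; |MG| = 12.70 ✓; ∠(MG, GB) = 98.80° ✗; |GB| = 36.90 ✓.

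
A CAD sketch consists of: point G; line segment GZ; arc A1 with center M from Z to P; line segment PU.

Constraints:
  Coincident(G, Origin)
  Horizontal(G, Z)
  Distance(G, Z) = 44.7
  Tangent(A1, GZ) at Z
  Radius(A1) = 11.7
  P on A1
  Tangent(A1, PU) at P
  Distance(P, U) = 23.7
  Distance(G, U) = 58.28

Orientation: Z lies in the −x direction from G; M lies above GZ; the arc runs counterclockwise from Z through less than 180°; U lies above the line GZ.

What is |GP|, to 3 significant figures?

37.9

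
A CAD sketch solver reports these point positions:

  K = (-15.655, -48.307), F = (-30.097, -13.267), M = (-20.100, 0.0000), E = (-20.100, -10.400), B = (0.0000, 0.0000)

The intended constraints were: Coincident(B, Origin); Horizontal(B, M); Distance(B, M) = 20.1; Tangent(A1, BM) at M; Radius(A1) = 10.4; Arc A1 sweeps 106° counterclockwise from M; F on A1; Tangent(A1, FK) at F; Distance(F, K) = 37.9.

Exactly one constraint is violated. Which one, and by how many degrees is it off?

Tangent(A1, FK) at F — off by 6.40°.

B = (0.00, 0.00) ✓; B.y = 0.00, M.y = 0.00 ✓; |BM| = 20.10 ✓; ∠(EM, MB) = 90.00° ✓; |EM| = 10.40 ✓; bearing(E→F) − bearing(E→M) = 106.0° ✓; |EF| = 10.40 ✓; ∠(EF, FK) = 83.60° ✗; |FK| = 37.90 ✓.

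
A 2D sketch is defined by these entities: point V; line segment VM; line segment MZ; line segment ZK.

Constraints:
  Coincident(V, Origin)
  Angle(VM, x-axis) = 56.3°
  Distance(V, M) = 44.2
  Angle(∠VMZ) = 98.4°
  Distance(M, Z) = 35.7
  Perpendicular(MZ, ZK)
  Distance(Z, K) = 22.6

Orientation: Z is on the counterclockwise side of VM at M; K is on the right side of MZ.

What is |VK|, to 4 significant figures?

78.59

∠VMZ = 98.4°, so MZ runs at 56.3° + (180° − 98.4°) = 137.9° from the x-axis; with |MZ| = 35.7, Z = M + 35.7·(cos 137.9°, sin 137.9°) = (-1.964, 60.71). MZ is perpendicular to ZK; with |ZK| = 22.6 on the right of MZ, K = Z + 22.6·(0.6704, 0.7420) = (13.19, 77.48). Then |VK| = |K − V| = 78.59.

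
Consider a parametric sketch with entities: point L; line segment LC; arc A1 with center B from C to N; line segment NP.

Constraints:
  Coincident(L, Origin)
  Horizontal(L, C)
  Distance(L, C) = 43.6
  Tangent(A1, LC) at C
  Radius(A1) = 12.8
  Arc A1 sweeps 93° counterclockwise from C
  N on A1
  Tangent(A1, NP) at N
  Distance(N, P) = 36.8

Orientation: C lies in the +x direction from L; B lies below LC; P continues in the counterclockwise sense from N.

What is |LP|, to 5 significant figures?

59.951

On A1, C sits at bearing 90° from B; a 93° counterclockwise sweep puts N at bearing 183°, so N = B + 12.8·(cos 183°, sin 183°) = (30.818, -13.470). A1 meets NP tangentially, so BN is at right angles to NP, so NP runs along (−sin 183°, cos 183°); with |NP| = 36.8, P = (32.744, -50.219). Then |LP| = |P − L| = 59.951.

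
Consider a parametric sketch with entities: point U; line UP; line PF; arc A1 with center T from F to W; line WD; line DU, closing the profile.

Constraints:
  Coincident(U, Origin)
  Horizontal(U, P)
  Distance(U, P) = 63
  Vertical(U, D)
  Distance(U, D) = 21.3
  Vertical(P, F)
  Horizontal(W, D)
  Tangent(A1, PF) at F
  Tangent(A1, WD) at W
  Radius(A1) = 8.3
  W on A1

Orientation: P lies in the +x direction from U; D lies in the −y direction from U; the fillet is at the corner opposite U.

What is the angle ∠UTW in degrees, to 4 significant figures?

103.4°

U is at the origin; U and P share the same y with |UP| = 63.0 and P on the +x side, so P = (63.00, 0.000). UD is vertical with |UD| = 21.3 and D on the −y side, so D = (0.000, -21.30). The virtual corner opposite U is at (63.00, -21.30). A1 meets PF tangentially, so TF is at right angles to PF and A1 meets WD tangentially, so TW is at right angles to WD, with radius 8.3, so the center T sits 8.3 in from both sides at T = (54.70, -13.00). That places the tangent points at F = (63.00, -13.00) on PF and W = (54.70, -21.30) on WD. Then cos ∠UTW = TU·TW / (|TU||TW|), giving 103.4°.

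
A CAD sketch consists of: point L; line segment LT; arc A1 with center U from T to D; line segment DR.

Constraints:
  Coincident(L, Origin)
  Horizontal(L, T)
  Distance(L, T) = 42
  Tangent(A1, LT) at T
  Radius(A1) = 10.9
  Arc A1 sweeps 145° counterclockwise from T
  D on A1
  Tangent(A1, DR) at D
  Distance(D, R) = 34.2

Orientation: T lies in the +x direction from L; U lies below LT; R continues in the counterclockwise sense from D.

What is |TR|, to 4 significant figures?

45.05

On A1, T sits at bearing 90° from U; a 145° counterclockwise sweep puts D at bearing 235°, so D = U + 10.9·(cos 235°, sin 235°) = (35.75, -19.83). The tangent condition forces UD to be normal to DR, so DR runs along (−sin 235°, cos 235°); with |DR| = 34.2, R = (63.76, -39.45). Then |TR| = |R − T| = 45.05.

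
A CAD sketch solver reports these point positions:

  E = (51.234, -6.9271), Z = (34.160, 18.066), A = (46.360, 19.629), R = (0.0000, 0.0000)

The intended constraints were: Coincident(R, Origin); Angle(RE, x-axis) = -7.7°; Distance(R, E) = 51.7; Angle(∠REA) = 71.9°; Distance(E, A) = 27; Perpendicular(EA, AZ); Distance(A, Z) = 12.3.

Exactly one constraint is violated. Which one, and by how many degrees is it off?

Perpendicular(EA, AZ) — off by 3.10°.

R = (0.00, 0.00) ✓; RE at -7.700° ✓; |RE| = 51.70 ✓; ∠REA = 71.90° ✓; |EA| = 27.00 ✓; ∠(EA, AZ) = 86.90° ✗; |AZ| = 12.30 ✓.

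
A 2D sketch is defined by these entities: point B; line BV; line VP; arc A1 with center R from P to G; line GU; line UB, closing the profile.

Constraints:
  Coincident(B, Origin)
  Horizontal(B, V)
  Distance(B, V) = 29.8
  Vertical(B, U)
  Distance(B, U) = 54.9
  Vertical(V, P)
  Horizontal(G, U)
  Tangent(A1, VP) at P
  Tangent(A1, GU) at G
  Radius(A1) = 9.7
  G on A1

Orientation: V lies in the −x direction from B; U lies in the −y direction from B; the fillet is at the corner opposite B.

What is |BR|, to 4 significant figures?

49.47

B is at the origin; BV is horizontal with |BV| = 29.8 and V on the −x side, so V = (-29.80, 0.000). B and U share the same x with |BU| = 54.9 and U on the −y side, so U = (0.000, -54.90). The virtual corner opposite B is at (-29.80, -54.90). Since A1 is tangent to VP there, RP ⟂ VP and the tangent condition forces RG to be normal to GU, with radius 9.7, so the center R sits 9.7 in from both sides at R = (-20.10, -45.20). Then |BR| = |R − B| = 49.47.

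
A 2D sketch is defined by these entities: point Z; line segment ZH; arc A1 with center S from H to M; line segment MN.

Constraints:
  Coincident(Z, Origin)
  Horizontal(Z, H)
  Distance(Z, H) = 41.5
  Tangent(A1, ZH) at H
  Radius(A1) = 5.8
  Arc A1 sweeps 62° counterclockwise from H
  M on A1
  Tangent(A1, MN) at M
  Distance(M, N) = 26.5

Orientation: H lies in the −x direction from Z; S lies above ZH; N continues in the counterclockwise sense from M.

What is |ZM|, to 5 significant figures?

36.509

Z is at the origin; ZH is horizontal with |ZH| = 41.5 and H on the −x side, so H = (-41.500, 0.0000). The tangent condition forces SH to be normal to ZH, so S = H + (0, 5.8) = (-41.500, 5.8000). On A1, H sits at bearing -90° from S; a 62° counterclockwise sweep puts M at bearing -28°, so M = S + 5.8·(cos -28°, sin -28°) = (-36.379, 3.0771). Then |ZM| = |M − Z| = 36.509.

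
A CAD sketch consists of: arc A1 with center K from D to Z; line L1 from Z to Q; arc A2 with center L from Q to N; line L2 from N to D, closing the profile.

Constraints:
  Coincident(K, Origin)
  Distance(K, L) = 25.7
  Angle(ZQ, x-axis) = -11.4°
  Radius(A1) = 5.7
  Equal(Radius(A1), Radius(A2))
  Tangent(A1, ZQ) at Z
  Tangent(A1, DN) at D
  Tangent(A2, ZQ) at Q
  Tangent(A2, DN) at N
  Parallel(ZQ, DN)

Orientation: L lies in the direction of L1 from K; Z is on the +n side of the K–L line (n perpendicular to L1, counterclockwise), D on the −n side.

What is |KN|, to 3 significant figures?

26.3

The slot axis is L1's direction at -11.4°, so u = (cos -11.4°, sin -11.4°) = (0.980, -0.198) and n = (−sin -11.4°, cos -11.4°) = (0.198, 0.980). K is at the origin and L lies 25.7 along u from K, so L = 25.7·u = (25.2, -5.08). Tangency of A1 to both parallel lines with radius 5.7 puts Z and D at K ± 5.7·n: Z = (1.13, 5.59), D = (-1.13, -5.59). Equal radii place Q and N the same way about L: Q = L + 5.7·n = (26.3, 0.508), N = L − 5.7·n = (24.1, -10.7). Then |KN| = |N − K| = 26.3.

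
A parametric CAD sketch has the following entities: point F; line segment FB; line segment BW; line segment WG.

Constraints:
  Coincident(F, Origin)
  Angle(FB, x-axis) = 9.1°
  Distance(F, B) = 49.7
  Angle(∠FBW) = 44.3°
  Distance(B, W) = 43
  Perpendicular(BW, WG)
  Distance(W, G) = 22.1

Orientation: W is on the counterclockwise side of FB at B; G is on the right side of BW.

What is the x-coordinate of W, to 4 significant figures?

13.94

F is at the origin; FB runs at 9.1° with length 49.7, so B = 49.7·(cos 9.1°, sin 9.1°) = (49.07, 7.860). ∠FBW = 44.3°, so BW runs at 9.1° + (180° − 44.3°) = 144.8° from the x-axis; with |BW| = 43.0, W = B + 43.0·(cos 144.8°, sin 144.8°) = (13.94, 32.65). So W.x = 13.94.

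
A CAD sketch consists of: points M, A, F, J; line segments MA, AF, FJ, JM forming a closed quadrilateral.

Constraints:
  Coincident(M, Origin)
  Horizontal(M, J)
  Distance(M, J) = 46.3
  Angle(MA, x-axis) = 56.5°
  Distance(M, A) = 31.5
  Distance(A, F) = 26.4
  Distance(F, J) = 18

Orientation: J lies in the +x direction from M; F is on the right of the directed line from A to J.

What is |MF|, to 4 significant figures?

28.54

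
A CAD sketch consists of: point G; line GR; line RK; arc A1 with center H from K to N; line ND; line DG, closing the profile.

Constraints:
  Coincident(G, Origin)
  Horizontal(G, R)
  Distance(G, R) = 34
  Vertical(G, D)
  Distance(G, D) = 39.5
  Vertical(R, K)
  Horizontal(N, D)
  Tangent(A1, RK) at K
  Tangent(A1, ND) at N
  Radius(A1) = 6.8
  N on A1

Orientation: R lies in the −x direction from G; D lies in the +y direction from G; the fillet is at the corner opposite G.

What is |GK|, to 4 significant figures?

47.17

G is at the origin; GR is horizontal with |GR| = 34.0 and R on the −x side, so R = (-34.00, 0.000). G and D share the same x with |GD| = 39.5 and D on the +y side, so D = (0.000, 39.50). The virtual corner opposite G is at (-34.00, 39.50). Tangency of A1 to RK means the radius HK is perpendicular to RK and tangency of A1 to ND means the radius HN is perpendicular to ND, with radius 6.8, so the center H sits 6.8 in from both sides at H = (-27.20, 32.70). That places the tangent points at K = (-34.00, 32.70) on RK and N = (-27.20, 39.50) on ND. Then |GK| = |K − G| = 47.17.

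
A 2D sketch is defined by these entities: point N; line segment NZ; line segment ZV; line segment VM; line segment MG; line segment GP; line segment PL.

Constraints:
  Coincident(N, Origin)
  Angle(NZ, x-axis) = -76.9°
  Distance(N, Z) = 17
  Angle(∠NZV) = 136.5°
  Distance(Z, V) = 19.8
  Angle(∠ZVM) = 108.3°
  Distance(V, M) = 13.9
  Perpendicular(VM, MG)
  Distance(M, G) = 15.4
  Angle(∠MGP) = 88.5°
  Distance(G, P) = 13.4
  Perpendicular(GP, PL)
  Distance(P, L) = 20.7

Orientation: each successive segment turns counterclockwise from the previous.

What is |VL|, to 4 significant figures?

5.740

N is at the origin; NZ runs at -76.9° with length 17.0, so Z = (3.853, -16.56). ∠NZV = 136.5° gives ZV at -33.40° from the x-axis; with |ZV| = 19.8, V = (20.38, -27.46). ∠ZVM = 108.3° gives VM at 38.30° from the x-axis; with |VM| = 13.9, M = (31.29, -18.84). VM is perpendicular to MG, so MG runs at 128.3°; with |MG| = 15.4, G = (21.75, -6.757). ∠MGP = 88.5° gives GP at -140.2° from the x-axis; with |GP| = 13.4, P = (11.45, -15.33). The perpendicularity gives PL at right angles to GP, so PL runs at -50.20°; with |PL| = 20.7, L = (24.70, -31.24). Then |VL| = |L − V| = 5.740.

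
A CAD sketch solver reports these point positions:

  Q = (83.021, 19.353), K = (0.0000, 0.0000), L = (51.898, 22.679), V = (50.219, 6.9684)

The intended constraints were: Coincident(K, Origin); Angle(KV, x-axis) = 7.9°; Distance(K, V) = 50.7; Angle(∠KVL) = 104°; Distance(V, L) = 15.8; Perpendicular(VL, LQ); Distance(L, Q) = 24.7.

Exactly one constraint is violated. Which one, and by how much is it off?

Distance(L, Q) = 24.7 — off by 6.60.

K = (0.00, 0.00) ✓; KV at 7.900° ✓; |KV| = 50.70 ✓; ∠KVL = 104.0° ✓; |VL| = 15.80 ✓; ∠(VL, LQ) = 90.00° ✓; |LQ| = 31.30 ✗.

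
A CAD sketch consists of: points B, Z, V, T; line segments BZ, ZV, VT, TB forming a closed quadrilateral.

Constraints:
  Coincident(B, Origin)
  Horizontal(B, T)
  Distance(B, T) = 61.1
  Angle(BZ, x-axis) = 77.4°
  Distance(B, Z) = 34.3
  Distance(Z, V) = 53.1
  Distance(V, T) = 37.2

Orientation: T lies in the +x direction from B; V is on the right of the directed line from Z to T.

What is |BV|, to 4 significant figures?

31.60

Checks: |ZV| = 53.10 ✓; |VT| = 37.20 ✓.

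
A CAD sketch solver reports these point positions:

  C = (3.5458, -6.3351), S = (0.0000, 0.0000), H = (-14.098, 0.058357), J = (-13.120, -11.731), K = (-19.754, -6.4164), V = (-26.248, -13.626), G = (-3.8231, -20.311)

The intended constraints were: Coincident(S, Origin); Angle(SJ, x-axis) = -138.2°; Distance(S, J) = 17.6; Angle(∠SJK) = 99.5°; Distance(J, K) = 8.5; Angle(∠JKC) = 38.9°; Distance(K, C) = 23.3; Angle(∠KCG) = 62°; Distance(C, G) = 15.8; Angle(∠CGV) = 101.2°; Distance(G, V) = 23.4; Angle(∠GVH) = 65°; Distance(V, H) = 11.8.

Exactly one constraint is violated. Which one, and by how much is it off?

Distance(V, H) = 11.8 — off by 6.50.

S = (0.00, 0.00) ✓; SJ at -138.2° ✓; |SJ| = 17.60 ✓; ∠SJK = 99.50° ✓; |JK| = 8.500 ✓; ∠JKC = 38.90° ✓; |KC| = 23.30 ✓; ∠KCG = 62.00° ✓; |CG| = 15.80 ✓; ∠CGV = 101.2° ✓; |GV| = 23.40 ✓; ∠GVH = 65.00° ✓; |VH| = 18.30 ✗.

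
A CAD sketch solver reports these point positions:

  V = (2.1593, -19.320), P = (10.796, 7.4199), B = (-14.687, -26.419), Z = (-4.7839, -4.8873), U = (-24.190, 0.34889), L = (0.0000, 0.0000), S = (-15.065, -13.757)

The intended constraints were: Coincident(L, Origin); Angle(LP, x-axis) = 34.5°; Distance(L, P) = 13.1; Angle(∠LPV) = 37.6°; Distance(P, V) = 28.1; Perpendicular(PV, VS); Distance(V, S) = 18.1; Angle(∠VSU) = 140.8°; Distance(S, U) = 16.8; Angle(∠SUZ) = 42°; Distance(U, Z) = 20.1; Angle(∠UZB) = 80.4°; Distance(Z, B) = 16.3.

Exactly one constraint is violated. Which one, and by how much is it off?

Distance(Z, B) = 16.3 — off by 7.40.

L = (0.00, 0.00) ✓; LP at 34.50° ✓; |LP| = 13.10 ✓; ∠LPV = 37.60° ✓; |PV| = 28.10 ✓; ∠(PV, VS) = 90.00° ✓; |VS| = 18.10 ✓; ∠VSU = 140.8° ✓; |SU| = 16.80 ✓; ∠SUZ = 42.00° ✓; |UZ| = 20.10 ✓; ∠UZB = 80.40° ✓; |ZB| = 23.70 ✗.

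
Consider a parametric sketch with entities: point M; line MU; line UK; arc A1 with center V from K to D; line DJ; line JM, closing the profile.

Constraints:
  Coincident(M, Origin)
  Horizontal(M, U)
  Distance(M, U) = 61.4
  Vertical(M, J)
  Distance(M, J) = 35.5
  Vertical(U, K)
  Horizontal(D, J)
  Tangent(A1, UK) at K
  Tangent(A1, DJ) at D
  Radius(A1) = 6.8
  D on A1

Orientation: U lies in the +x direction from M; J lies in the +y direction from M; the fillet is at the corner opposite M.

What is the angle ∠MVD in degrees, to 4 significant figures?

117.7°

M is at the origin; M and U share the same y with |MU| = 61.4 and U on the +x side, so U = (61.40, 0.000). MJ is vertical with |MJ| = 35.5 and J on the +y side, so J = (0.000, 35.50). The virtual corner opposite M is at (61.40, 35.50). A1 meets UK tangentially, so VK is at right angles to UK and A1 meets DJ tangentially, so VD is at right angles to DJ, with radius 6.8, so the center V sits 6.8 in from both sides at V = (54.60, 28.70). That places the tangent points at K = (61.40, 28.70) on UK and D = (54.60, 35.50) on DJ. Then cos ∠MVD = VM·VD / (|VM||VD|), giving 117.7°.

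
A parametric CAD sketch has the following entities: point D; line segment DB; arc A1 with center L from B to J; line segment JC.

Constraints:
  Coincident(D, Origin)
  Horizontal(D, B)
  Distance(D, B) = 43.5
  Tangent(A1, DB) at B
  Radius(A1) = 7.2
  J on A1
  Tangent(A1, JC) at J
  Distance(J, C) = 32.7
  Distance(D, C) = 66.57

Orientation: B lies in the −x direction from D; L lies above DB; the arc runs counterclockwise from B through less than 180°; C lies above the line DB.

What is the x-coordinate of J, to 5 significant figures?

-37.302

D is at the origin; DB is horizontal with |DB| = 43.5 and B on the −x side, so B = (-43.500, 0.0000). The tangent condition forces LB to be normal to DB, so L = B + (0, 7.2) = (-43.500, 7.2000). Since LJ ⟂ JC (tangency), |LC| = √(7.2² + 32.7²) = 33.483 regardless of where J sits on A1. So C lies on both circle(D, 66.57) and circle(L, 33.483); the above-DB intersection is C = (-53.939, 39.014). J is the foot of the tangent from C: J = (-37.302, 10.863).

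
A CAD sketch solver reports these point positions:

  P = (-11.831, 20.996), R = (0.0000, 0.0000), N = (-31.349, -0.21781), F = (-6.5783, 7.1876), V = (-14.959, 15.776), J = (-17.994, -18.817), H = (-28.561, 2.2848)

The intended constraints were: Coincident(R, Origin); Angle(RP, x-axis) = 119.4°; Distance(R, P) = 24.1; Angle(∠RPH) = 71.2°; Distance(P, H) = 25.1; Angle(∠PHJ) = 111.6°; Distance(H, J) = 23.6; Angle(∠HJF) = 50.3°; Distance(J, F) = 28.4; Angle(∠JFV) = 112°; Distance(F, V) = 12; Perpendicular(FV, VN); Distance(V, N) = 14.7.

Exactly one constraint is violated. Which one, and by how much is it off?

Distance(V, N) = 14.7 — off by 8.20.

R = (0.00, 0.00) ✓; RP at 119.4° ✓; |RP| = 24.10 ✓; ∠RPH = 71.20° ✓; |PH| = 25.10 ✓; ∠PHJ = 111.6° ✓; |HJ| = 23.60 ✓; ∠HJF = 50.30° ✓; |JF| = 28.40 ✓; ∠JFV = 112.0° ✓; |FV| = 12.00 ✓; ∠(FV, VN) = 90.00° ✓; |VN| = 22.90 ✗.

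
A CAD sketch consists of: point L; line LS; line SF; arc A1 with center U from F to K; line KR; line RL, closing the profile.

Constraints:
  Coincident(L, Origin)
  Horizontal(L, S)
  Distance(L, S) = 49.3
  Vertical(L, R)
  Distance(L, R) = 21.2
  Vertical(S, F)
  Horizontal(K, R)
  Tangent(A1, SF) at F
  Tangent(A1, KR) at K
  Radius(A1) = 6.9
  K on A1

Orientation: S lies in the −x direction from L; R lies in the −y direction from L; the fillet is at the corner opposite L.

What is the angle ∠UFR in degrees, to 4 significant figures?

7.967°

The virtual corner opposite L is at (-49.30, -21.20). Since A1 is tangent to SF there, UF ⟂ SF and tangency of A1 to KR means the radius UK is perpendicular to KR, with radius 6.9, so the center U sits 6.9 in from both sides at U = (-42.40, -14.30). That places the tangent points at F = (-49.30, -14.30) on SF and K = (-42.40, -21.20) on KR. Then cos ∠UFR = FU·FR / (|FU||FR|), giving 7.967°.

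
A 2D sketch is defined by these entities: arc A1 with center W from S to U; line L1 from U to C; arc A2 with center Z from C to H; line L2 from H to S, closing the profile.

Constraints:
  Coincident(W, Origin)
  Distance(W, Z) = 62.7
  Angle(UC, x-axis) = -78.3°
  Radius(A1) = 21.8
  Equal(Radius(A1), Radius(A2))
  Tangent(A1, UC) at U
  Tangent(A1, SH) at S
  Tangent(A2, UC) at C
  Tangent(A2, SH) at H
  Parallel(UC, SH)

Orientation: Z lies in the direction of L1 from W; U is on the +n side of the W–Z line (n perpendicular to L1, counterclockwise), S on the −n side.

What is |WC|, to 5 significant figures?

66.382

Tangency of A1 to both parallel lines with radius 21.8 puts U and S at W ± 21.8·n: U = (21.347, 4.4208), S = (-21.347, -4.4208). Equal radii place C and H the same way about Z: C = Z + 21.8·n = (34.062, -56.977), H = Z − 21.8·n = (-8.6323, -65.818). Then |WC| = |C − W| = 66.382.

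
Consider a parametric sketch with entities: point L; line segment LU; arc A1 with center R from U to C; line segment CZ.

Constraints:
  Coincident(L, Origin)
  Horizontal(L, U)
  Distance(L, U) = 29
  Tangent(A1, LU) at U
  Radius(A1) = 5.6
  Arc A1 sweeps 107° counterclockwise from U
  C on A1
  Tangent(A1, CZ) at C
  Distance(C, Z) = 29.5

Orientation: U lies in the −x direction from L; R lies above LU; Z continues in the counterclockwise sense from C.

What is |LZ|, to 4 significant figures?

47.94

On A1, U sits at bearing -90° from R; a 107° counterclockwise sweep puts C at bearing 17°, so C = R + 5.6·(cos 17°, sin 17°) = (-23.64, 7.237). Tangency of A1 to CZ means the radius RC is perpendicular to CZ, so CZ runs along (−sin 17°, cos 17°); with |CZ| = 29.5, Z = (-32.27, 35.45). Then |LZ| = |Z − L| = 47.94.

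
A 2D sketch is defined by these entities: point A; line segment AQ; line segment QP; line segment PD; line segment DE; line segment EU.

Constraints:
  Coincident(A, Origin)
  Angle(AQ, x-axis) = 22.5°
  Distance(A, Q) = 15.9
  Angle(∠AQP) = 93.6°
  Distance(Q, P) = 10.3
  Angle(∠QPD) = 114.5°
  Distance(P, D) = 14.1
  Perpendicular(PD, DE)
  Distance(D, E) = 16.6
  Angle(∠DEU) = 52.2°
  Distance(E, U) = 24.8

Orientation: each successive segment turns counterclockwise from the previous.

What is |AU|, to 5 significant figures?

21.717

A is at the origin; AQ runs at 22.5° with length 15.9, so Q = (14.690, 6.0847). ∠AQP = 93.6° gives QP at 108.90° from the x-axis; with |QP| = 10.3, P = (11.353, 15.829). ∠QPD = 114.5° gives PD at 174.40° from the x-axis; with |PD| = 14.1, D = (-2.6794, 17.205). PD is perpendicular to DE, so DE runs at -95.600°; with |DE| = 16.6, E = (-4.2992, 0.68449). ∠DEU = 52.2° gives EU at 32.200° from the x-axis; with |EU| = 24.8, U = (16.686, 13.900). Then |AU| = |U − A| = 21.717.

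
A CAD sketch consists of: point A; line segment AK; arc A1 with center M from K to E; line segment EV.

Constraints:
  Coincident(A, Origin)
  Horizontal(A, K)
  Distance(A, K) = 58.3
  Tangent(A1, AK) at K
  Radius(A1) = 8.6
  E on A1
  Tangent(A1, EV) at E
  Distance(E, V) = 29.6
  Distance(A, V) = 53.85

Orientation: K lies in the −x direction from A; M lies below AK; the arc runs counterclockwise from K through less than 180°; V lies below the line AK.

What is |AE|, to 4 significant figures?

65.67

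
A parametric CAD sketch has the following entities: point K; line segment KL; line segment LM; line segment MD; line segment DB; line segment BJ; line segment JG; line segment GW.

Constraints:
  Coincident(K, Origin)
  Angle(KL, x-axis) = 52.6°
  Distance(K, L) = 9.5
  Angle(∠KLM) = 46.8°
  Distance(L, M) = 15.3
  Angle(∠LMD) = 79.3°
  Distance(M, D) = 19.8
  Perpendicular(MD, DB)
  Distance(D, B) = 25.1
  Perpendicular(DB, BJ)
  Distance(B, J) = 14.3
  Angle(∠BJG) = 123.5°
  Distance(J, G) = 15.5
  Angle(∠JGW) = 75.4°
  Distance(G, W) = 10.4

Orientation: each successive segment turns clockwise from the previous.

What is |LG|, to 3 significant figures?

6.55

DB ⟂ BJ, so BJ runs at -1.30°; with |BJ| = 14.3, J = (3.34, 17.7). ∠BJG = 123.5° gives JG at -57.8° from the x-axis; with |JG| = 15.5, G = (11.6, 4.55). Then |LG| = |G − L| = 6.55.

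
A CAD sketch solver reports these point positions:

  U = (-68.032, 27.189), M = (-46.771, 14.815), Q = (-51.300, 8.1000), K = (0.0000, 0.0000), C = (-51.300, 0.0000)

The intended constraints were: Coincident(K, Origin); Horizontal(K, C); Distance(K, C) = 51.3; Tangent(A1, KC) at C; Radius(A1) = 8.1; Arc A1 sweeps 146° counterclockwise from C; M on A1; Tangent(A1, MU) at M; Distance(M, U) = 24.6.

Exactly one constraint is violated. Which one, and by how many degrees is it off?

Tangent(A1, MU) at M — off by 3.80°.

K = (0.00, 0.00) ✓; K.y = 0.00, C.y = 0.00 ✓; |KC| = 51.30 ✓; ∠(QC, CK) = 90.00° ✓; |QC| = 8.100 ✓; bearing(Q→M) − bearing(Q→C) = 146.0° ✓; |QM| = 8.100 ✓; ∠(QM, MU) = 86.20° ✗; |MU| = 24.60 ✓.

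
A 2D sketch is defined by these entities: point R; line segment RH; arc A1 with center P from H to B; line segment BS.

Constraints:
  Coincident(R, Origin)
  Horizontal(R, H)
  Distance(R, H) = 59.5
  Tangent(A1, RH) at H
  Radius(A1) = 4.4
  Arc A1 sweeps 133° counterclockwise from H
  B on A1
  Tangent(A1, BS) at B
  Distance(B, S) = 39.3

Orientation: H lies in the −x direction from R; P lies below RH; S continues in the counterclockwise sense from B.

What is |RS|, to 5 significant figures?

50.953

On A1, H sits at bearing 90° from P; a 133° counterclockwise sweep puts B at bearing 223°, so B = P + 4.4·(cos 223°, sin 223°) = (-62.718, -7.4008). A1 meets BS tangentially, so PB is at right angles to BS, so BS runs along (−sin 223°, cos 223°); with |BS| = 39.3, S = (-35.915, -36.143). Then |RS| = |S − R| = 50.953.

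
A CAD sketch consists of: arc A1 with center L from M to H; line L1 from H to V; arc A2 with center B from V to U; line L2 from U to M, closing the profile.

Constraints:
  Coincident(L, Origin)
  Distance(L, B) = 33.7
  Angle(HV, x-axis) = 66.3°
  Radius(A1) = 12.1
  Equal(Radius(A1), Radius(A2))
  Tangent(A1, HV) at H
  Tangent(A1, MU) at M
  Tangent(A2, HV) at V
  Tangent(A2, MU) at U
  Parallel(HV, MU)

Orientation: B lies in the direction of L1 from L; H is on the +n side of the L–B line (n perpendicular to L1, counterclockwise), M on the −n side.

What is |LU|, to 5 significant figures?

35.806

The slot axis is L1's direction at 66.3°, so u = (cos 66.3°, sin 66.3°) = (0.40195, 0.91566) and n = (−sin 66.3°, cos 66.3°) = (-0.91566, 0.40195). L is at the origin and B lies 33.7 along u from L, so B = 33.7·u = (13.546, 30.858). Tangency of A1 to both parallel lines with radius 12.1 puts H and M at L ± 12.1·n: H = (-11.080, 4.8636), M = (11.080, -4.8636). Equal radii place V and U the same way about B: V = B + 12.1·n = (2.4661, 35.721), U = B − 12.1·n = (24.625, 25.994). Then |LU| = |U − L| = 35.806.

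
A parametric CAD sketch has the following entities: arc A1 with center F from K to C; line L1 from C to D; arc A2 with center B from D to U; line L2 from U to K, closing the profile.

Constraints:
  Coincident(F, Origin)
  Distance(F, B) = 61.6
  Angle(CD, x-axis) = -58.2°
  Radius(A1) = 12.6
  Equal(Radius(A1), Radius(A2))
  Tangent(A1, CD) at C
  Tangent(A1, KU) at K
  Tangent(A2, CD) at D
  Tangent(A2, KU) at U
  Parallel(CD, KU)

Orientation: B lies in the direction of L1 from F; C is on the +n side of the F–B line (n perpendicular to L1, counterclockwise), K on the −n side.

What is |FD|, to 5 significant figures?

62.875

The slot axis is L1's direction at -58.2°, so u = (cos -58.2°, sin -58.2°) = (0.52696, -0.84989) and n = (−sin -58.2°, cos -58.2°) = (0.84989, 0.52696). F is at the origin and B lies 61.6 along u from F, so B = 61.6·u = (32.460, -52.353). Tangency of A1 to both parallel lines with radius 12.6 puts C and K at F ± 12.6·n: C = (10.709, 6.6396), K = (-10.709, -6.6396). Equal radii place D and U the same way about B: D = B + 12.6·n = (43.169, -45.714), U = B − 12.6·n = (21.752, -58.993). Then |FD| = |D − F| = 62.875.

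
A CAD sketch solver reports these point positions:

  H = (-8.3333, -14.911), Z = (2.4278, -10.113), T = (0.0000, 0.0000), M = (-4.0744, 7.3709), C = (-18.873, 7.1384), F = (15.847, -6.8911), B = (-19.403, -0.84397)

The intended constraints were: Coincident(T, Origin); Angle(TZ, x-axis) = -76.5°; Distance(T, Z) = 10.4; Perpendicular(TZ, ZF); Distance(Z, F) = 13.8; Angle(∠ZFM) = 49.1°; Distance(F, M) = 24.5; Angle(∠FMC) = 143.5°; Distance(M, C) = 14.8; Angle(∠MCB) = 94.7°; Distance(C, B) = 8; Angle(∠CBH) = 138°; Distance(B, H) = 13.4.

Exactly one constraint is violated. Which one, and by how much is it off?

Distance(B, H) = 13.4 — off by 4.50.

T = (0.00, 0.00) ✓; TZ at -76.50° ✓; |TZ| = 10.40 ✓; ∠(TZ, ZF) = 90.00° ✓; |ZF| = 13.80 ✓; ∠ZFM = 49.10° ✓; |FM| = 24.50 ✓; ∠FMC = 143.5° ✓; |MC| = 14.80 ✓; ∠MCB = 94.70° ✓; |CB| = 8.000 ✓; ∠CBH = 138.0° ✓; |BH| = 17.90 ✗.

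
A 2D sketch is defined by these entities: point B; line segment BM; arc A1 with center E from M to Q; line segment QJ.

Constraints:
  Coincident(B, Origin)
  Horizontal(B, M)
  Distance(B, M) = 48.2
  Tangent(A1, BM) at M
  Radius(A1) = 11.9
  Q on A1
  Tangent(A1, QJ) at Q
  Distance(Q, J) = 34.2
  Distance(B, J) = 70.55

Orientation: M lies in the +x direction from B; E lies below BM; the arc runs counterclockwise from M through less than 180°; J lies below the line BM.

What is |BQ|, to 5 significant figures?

41.041

Checks: |EQ| = 11.90 ✓; ∠(EQ, QJ) = 90.00° ✓; |QJ| = 34.20 ✓; |BJ| = 70.55 ✓.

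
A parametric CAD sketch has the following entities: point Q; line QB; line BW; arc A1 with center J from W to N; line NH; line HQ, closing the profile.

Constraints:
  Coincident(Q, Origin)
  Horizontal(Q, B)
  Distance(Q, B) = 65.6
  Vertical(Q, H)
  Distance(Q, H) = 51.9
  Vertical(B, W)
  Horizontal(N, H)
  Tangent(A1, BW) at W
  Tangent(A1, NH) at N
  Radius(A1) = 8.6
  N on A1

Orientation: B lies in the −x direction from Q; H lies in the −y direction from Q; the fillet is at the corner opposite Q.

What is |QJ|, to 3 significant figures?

71.6

Q and H share the same x with |QH| = 51.9 and H on the −y side, so H = (0.00, -51.9). The virtual corner opposite Q is at (-65.6, -51.9). A1 meets BW tangentially, so JW is at right angles to BW and tangency of A1 to NH means the radius JN is perpendicular to NH, with radius 8.6, so the center J sits 8.6 in from both sides at J = (-57.0, -43.3). Then |QJ| = |J − Q| = 71.6.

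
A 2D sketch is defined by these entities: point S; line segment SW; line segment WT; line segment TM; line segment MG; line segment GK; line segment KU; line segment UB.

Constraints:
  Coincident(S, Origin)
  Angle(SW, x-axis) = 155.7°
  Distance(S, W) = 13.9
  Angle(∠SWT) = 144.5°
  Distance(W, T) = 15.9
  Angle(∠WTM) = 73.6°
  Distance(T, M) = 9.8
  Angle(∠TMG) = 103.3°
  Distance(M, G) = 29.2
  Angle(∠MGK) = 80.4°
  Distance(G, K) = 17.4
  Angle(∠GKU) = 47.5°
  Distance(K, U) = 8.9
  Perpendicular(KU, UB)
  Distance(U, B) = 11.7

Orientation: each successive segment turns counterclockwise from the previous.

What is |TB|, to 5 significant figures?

32.983

S is at the origin; SW runs at 155.7° with length 13.9, so W = (-12.669, 5.7200). ∠SWT = 144.5° gives WT at -168.80° from the x-axis; with |WT| = 15.9, T = (-28.266, 2.6317). ∠WTM = 73.6° gives TM at -62.400° from the x-axis; with |TM| = 9.8, M = (-23.725, -6.0531). ∠TMG = 103.3° gives MG at 14.300° from the x-axis; with |MG| = 29.2, G = (4.5699, 1.1593). ∠MGK = 80.4° gives GK at 113.90° from the x-axis; with |GK| = 17.4, K = (-2.4796, 17.067). ∠GKU = 47.5° gives KU at -113.60° from the x-axis; with |KU| = 8.9, U = (-6.0427, 8.9117). KU ⟂ UB, so UB runs at -23.600°; with |UB| = 11.7, B = (4.6787, 4.2276). Then |TB| = |B − T| = 32.983.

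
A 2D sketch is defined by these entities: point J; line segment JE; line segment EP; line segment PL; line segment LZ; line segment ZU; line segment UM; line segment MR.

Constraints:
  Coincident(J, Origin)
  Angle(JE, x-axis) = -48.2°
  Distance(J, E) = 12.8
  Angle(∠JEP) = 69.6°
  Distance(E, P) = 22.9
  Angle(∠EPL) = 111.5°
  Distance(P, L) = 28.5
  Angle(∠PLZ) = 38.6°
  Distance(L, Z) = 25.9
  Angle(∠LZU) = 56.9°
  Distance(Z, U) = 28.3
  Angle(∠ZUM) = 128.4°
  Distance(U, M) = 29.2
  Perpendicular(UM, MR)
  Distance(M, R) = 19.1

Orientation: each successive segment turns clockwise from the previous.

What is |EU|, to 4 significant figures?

36.12

∠PLZ = 38.6° gives LZ at -8.500° from the x-axis; with |LZ| = 25.9, Z = (-6.575, -0.8486). ∠LZU = 56.9° gives ZU at -131.6° from the x-axis; with |ZU| = 28.3, U = (-25.36, -22.01). Then |EU| = |U − E| = 36.12.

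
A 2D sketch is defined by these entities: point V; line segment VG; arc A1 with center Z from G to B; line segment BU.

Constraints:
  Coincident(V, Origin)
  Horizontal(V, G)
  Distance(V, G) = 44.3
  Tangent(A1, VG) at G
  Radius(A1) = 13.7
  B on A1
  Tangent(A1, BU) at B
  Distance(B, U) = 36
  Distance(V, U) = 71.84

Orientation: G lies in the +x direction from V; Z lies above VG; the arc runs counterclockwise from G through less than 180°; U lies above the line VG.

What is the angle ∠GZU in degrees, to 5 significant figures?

171.88°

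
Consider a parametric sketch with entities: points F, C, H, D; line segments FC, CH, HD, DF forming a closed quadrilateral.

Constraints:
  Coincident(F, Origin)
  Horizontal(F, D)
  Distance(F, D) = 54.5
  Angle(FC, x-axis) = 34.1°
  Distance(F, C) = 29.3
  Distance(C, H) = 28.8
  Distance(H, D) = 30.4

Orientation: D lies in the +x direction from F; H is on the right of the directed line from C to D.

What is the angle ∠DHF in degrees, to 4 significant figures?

131.5°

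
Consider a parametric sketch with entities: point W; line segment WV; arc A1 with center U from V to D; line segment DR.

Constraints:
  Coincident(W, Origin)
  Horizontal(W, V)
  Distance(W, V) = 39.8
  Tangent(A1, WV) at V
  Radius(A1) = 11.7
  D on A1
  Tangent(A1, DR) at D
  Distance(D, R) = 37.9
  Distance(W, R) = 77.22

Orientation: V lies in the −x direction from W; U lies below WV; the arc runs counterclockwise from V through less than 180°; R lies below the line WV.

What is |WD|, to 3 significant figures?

51.3

Checks: |WV| = 39.80 ✓; |UV| = 11.70 ✓; |UD| = 11.70 ✓; ∠(UD, DR) = 90.00° ✓; |DR| = 37.90 ✓; |WR| = 77.22 ✓.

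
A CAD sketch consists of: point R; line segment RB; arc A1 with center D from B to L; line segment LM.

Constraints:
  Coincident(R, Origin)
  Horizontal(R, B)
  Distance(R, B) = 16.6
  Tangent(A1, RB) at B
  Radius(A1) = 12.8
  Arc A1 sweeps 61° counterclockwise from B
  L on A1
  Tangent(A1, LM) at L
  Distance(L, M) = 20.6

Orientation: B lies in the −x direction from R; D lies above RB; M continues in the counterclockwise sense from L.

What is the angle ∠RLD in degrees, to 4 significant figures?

158.3°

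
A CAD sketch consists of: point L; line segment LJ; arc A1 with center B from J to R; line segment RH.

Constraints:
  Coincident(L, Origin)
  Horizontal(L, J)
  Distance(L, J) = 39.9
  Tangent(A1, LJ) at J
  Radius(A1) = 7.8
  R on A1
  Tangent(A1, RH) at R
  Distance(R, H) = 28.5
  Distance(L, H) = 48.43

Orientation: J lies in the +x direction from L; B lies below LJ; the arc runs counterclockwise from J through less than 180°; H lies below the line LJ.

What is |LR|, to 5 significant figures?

33.032

Checks: L.y = 0.00, J.y = 0.00 ✓; |BJ| = 7.800 ✓; |BR| = 7.800 ✓; ∠(BR, RH) = 90.00° ✓; |RH| = 28.50 ✓; |LH| = 48.43 ✓.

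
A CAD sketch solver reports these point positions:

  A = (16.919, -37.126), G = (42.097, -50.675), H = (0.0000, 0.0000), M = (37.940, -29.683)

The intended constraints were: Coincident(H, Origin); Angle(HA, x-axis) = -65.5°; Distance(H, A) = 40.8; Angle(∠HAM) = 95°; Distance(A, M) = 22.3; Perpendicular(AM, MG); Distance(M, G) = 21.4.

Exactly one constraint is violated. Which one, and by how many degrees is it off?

Perpendicular(AM, MG) — off by 8.30°.

H = (0.00, 0.00) ✓; HA at -65.50° ✓; |HA| = 40.80 ✓; ∠HAM = 95.00° ✓; |AM| = 22.30 ✓; ∠(AM, MG) = 98.30° ✗; |MG| = 21.40 ✓.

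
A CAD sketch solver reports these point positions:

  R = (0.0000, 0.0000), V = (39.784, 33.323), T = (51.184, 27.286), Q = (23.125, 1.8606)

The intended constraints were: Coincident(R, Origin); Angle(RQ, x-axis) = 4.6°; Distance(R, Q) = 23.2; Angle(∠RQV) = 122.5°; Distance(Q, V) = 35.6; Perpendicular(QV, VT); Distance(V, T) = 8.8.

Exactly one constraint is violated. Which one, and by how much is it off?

Distance(V, T) = 8.8 — off by 4.10.

R = (0.00, 0.00) ✓; RQ at 4.600° ✓; |RQ| = 23.20 ✓; ∠RQV = 122.5° ✓; |QV| = 35.60 ✓; ∠(QV, VT) = 90.00° ✓; |VT| = 12.90 ✗.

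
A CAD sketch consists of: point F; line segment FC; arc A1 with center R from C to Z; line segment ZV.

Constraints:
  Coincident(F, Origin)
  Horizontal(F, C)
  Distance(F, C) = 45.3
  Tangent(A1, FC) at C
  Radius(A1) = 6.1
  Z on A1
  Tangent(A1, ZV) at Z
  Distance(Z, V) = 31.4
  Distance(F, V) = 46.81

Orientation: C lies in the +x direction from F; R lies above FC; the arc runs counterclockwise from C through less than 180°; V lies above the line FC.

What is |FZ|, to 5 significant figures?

51.113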